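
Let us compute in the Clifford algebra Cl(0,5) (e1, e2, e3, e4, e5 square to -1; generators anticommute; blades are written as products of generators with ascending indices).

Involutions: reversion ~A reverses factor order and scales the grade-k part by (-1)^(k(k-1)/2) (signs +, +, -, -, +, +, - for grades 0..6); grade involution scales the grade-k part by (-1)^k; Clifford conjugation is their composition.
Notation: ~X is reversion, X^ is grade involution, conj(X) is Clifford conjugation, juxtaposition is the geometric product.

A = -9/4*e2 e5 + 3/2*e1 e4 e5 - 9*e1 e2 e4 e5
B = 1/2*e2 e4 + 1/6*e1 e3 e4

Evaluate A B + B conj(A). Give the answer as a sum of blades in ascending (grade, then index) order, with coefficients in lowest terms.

first term: 9/2*e1 e5 - 1/4*e3 e5 + 9/8*e4 e5 + 3/4*e1 e2 e5 - 3/2*e2 e3 e5 - 3/8*e1 e2 e3 e4 e5
second term: 9/2*e1 e5 + 1/4*e3 e5 + 9/8*e4 e5 - 3/4*e1 e2 e5 - 3/2*e2 e3 e5 + 3/8*e1 e2 e3 e4 e5
Answer: 9*e1 e5 + 9/4*e4 e5 - 3*e2 e3 e5


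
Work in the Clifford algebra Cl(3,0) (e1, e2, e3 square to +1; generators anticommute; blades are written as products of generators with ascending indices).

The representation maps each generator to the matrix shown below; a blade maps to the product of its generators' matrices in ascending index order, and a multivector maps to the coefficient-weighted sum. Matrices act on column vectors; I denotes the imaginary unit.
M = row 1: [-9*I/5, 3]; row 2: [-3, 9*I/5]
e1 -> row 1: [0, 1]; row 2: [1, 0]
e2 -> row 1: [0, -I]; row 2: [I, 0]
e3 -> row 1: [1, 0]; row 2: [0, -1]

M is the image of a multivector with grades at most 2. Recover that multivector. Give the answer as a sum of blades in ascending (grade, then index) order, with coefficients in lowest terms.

Method: 1, rho(e1), rho(e2), rho(e3) form a trace-orthogonal basis of the 2x2 complex matrices (tr(X Y) = 2 if X = Y, else 0), so M = m0*1 + m1*rho(e1) + m2*rho(e2) + m3*rho(e3) with m0 = tr(M)/2 = 0, m1 = tr(M rho(e1))/2 = 0, m2 = tr(M rho(e2))/2 = 3*I, m3 = tr(M rho(e3))/2 = -9*I/5.
Multiplying table entries, the bivector images are rho(e1 e2) = I*rho(e3), rho(e1 e3) = -I*rho(e2), rho(e2 e3) = I*rho(e1); with real blade coefficients the real parts of m0..m3 are the coefficients of 1, e1, e2, e3 and the imaginary parts give the bivectors (e2 e3: Im m1, e1 e3: -Im m2, e1 e2: Im m3).
Answer: -9/5*e1 e2 - 3*e1 e3


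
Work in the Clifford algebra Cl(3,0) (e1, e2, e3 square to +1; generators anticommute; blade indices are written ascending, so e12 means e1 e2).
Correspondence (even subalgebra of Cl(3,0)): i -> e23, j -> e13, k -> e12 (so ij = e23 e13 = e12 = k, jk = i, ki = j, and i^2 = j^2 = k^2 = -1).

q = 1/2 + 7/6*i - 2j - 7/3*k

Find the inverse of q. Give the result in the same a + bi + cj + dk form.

In blades: q = 1/2 - 7/3*e12 - 2*e13 + 7/6*e23.
With qbar = 1/2 + 7/3*e12 + 2*e13 - 7/6*e23 (scalar fixed, mapped units negated), q qbar = 199/18 (the sum of squared coefficients), so q^-1 = qbar / (199/18) = 9/199 + 42/199*e12 + 36/199*e13 - 21/199*e23; translating back:
Answer: 9/199 - 21/199*i + 36/199*j + 42/199*k


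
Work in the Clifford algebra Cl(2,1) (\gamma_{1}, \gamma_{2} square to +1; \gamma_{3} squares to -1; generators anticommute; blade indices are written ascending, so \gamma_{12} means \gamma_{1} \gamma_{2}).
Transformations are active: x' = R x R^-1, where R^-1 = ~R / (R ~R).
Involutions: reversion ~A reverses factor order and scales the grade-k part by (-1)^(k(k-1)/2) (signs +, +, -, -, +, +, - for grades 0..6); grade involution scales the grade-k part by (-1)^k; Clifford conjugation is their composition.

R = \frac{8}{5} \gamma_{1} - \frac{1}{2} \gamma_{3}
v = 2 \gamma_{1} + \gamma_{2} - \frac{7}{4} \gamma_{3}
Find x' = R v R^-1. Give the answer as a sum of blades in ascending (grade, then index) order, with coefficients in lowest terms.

~R = \frac{8}{5} \gamma_{1} - \frac{1}{2} \gamma_{3}, and R ~R = \frac{231}{100}, so R^-1 = ~R / (\frac{231}{100}).
R v = \frac{93}{40} + \frac{8}{5} \gamma_{12} - \frac{9}{5} \gamma_{13} + \frac{1}{2} \gamma_{23}
Answer: \frac{94}{77} \gamma_{1} - \gamma_{2} + \frac{229}{308} \gamma_{3}


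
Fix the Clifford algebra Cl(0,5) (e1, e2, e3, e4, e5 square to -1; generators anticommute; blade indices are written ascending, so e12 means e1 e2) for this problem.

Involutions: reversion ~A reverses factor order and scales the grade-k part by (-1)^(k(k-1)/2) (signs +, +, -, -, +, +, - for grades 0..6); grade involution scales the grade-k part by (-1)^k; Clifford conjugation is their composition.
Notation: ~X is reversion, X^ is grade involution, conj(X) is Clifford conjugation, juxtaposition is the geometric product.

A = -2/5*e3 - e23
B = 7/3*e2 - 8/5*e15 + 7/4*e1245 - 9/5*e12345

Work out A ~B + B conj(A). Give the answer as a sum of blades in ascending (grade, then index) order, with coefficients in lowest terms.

first term: -7/3*e3 + 14/15*e23 + 16/25*e135 - 9/5*e145 - 8/5*e1235 - 18/25*e1245 - 7/4*e1345 - 7/10*e12345
second term: -7/3*e3 + 14/15*e23 + 16/25*e135 + 9/5*e145 - 8/5*e1235 + 18/25*e1245 - 7/4*e1345 + 7/10*e12345
Answer: -14/3*e3 + 28/15*e23 + 32/25*e135 - 16/5*e1235 - 7/2*e1345


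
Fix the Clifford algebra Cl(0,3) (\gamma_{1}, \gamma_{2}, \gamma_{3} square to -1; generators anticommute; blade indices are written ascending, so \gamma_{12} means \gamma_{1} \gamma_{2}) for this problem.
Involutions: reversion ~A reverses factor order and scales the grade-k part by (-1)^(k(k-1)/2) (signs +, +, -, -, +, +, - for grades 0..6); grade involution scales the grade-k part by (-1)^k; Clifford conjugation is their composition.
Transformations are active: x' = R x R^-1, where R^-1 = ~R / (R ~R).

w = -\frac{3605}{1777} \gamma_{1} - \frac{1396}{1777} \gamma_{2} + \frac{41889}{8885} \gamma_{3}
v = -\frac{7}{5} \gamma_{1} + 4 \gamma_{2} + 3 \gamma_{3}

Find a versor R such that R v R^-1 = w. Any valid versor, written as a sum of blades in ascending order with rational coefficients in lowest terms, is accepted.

Equal squares first: v^2 = w^2 = -\frac{674}{25}. Then v + w = -\frac{30464}{8885} \gamma_{1} + \frac{5712}{1777} \gamma_{2} + \frac{68544}{8885} \gamma_{3} is a versor taking v to w, provided it is invertible.
Answer: -\frac{30464}{8885} \gamma_{1} + \frac{5712}{1777} \gamma_{2} + \frac{68544}{8885} \gamma_{3}


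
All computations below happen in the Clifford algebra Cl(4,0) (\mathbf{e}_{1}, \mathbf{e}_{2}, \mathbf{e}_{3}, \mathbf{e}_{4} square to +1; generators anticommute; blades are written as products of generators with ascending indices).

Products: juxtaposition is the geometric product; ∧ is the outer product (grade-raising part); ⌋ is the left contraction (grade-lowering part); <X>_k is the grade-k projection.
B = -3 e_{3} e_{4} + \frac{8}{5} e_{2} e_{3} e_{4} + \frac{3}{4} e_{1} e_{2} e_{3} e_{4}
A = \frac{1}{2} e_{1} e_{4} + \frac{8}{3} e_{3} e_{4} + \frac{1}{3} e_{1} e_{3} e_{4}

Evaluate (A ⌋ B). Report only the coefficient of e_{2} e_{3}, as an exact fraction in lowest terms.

step 1: 8 - \frac{271}{60} e_{2} - 2 e_{1} e_{2} - \frac{3}{8} e_{2} e_{3}
Answer: -\frac{3}{8}


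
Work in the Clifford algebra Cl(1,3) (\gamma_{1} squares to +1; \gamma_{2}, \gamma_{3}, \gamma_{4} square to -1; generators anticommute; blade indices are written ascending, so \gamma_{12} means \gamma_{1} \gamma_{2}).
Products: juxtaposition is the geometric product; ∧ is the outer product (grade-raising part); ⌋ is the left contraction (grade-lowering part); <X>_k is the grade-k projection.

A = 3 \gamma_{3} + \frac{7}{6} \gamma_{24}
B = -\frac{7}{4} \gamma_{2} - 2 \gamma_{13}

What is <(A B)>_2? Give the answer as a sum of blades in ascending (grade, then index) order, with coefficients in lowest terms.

step 1: -6 \gamma_{1} - \frac{49}{24} \gamma_{4} + \frac{21}{4} \gamma_{23} + \frac{7}{3} \gamma_{1234}
step 2: \frac{21}{4} \gamma_{23}
Answer: \frac{21}{4} \gamma_{23}


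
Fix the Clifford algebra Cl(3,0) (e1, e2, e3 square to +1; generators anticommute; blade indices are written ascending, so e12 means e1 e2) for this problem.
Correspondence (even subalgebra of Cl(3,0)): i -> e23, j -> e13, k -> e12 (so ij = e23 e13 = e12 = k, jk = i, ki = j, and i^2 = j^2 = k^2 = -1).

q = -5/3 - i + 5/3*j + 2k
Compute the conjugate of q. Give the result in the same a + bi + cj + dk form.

In blades: q = -5/3 + 2*e12 + 5/3*e13 - e23.
Quaternion conjugation is reversion on the even subalgebra: the scalar is fixed and every grade-2 blade flips sign, giving -5/3 - 2*e12 - 5/3*e13 + e23; translating back:
Answer: -5/3 + i - 5/3*j - 2k


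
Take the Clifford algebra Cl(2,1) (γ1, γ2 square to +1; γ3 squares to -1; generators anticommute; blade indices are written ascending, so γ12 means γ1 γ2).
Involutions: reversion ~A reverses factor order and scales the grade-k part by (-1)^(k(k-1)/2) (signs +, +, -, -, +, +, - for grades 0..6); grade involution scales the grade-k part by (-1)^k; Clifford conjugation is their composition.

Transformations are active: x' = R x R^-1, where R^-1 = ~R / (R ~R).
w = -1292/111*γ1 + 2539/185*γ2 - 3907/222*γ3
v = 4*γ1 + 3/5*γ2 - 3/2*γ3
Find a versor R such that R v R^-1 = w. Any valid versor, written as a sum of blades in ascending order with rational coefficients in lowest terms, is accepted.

Sketch: the shared square 1411/100 makes R = v + w = -848/111*γ1 + 530/37*γ2 - 2120/111*γ3 the natural versor; its sandwich fixes that direction, negates (v - w)/2, and sends v to w.
Answer: -848/111*γ1 + 530/37*γ2 - 2120/111*γ3


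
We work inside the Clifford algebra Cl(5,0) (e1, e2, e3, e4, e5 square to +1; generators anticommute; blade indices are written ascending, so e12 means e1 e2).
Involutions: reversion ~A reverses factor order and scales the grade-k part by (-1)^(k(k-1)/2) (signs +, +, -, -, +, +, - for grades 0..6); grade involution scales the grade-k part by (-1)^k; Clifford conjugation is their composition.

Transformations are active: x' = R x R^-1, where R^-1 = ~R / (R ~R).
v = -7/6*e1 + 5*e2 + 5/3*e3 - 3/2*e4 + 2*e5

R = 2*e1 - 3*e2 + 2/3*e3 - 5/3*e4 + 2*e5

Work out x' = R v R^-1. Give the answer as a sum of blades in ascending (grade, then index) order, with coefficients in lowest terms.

~R = 2*e1 - 3*e2 + 2/3*e3 - 5/3*e4 + 2*e5, and R ~R = 182/9, so R^-1 = ~R / (182/9).
R v = -175/18 + 13/2*e12 + 37/9*e13 - 89/18*e14 + 19/3*e15 - 25/3*e23 + 77/6*e24 - 16*e25 + 16/9*e34 - 2*e35 - 1/3*e45
Answer: -59/78*e1 - 55/26*e2 - 30/13*e3 + 121/39*e4 - 51/13*e5


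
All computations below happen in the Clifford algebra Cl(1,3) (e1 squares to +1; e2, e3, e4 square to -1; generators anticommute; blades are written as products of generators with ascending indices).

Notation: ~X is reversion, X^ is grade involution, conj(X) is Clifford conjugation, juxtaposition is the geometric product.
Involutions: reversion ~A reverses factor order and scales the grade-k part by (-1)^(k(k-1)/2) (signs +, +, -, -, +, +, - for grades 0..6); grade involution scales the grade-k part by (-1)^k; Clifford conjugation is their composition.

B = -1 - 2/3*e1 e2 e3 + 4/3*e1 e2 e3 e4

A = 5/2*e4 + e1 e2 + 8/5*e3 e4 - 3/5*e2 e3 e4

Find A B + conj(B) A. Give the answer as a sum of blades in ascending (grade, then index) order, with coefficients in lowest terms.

first term: 4/5*e1 - 2/3*e3 - 5/2*e4 - 47/15*e1 e2 + 2/5*e1 e4 - 4/15*e3 e4 + 10/3*e1 e2 e3 - 16/15*e1 e2 e4 + 3/5*e2 e3 e4 + 5/3*e1 e2 e3 e4
second term: -4/5*e1 - 2/3*e3 - 5/2*e4 - 47/15*e1 e2 - 2/5*e1 e4 - 4/15*e3 e4 - 10/3*e1 e2 e3 + 16/15*e1 e2 e4 + 3/5*e2 e3 e4 - 5/3*e1 e2 e3 e4
Answer: -4/3*e3 - 5*e4 - 94/15*e1 e2 - 8/15*e3 e4 + 6/5*e2 e3 e4


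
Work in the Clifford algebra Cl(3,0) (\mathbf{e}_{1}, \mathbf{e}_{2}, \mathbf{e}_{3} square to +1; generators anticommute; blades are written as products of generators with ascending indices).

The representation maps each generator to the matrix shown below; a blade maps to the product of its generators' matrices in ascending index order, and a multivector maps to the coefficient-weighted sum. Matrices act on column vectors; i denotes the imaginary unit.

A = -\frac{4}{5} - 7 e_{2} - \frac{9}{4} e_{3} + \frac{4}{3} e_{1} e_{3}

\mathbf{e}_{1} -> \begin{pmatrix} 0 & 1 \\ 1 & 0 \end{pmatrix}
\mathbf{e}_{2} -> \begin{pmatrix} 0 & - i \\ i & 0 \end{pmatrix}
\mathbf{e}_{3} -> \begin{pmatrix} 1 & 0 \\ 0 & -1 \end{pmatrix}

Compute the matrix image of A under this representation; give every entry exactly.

Bivector images (products of the table entries): rho(e_{1} e_{3}) = rho(\mathbf{e}_{1})rho(\mathbf{e}_{3}) = \begin{pmatrix} 0 & -1 \\ 1 & 0 \end{pmatrix}.
M = (-\frac{4}{5})*1 + (-7)*rho(e_{2}) + (-\frac{9}{4})*rho(e_{3}) + (\frac{4}{3})*rho(e_{1} e_{3}), summed entrywise (1 is the identity matrix):
Answer: \begin{pmatrix} - \frac{61}{20} & - \frac{4}{3} + 7 i \\ \frac{4}{3} - 7 i & \frac{29}{20} \end{pmatrix}


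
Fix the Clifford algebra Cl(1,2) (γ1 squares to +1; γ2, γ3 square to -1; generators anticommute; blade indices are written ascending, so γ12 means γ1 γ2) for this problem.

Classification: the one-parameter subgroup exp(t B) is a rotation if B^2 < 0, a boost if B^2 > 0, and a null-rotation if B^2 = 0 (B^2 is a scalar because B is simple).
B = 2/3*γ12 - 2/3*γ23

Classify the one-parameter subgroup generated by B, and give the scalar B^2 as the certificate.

B^2 term by term: the squares give (2/3)^2*(γ12)^2 + (-2/3)^2*(γ23)^2 = 4/9*(+1) + 4/9*(-1) = 0 (each basis 2-blade squares to minus the product of its generators' squares); cross terms between blades sharing an index anticommute and cancel. So B^2 = 0.
Answer: null-rotation, certificate B^2 = 0. Check the certificate: B^2 = 0, and that sign is decisive whatever form B takes.


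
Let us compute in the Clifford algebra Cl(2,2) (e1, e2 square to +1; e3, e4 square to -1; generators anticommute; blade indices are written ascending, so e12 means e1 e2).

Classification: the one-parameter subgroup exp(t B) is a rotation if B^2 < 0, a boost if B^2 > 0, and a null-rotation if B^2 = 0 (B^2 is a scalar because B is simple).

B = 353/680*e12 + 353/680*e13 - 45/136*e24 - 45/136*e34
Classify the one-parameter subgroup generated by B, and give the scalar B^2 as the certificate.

B^2 term by term: the squares give (353/680)^2*(e12)^2 + (353/680)^2*(e13)^2 + (-45/136)^2*(e24)^2 + (-45/136)^2*(e34)^2 = 124609/462400*(-1) + 124609/462400*(+1) + 2025/18496*(+1) + 2025/18496*(-1) = 0 (each basis 2-blade squares to minus the product of its generators' squares); cross terms between blades sharing an index anticommute and cancel; the commuting (index-disjoint) pairs give grade-4 terms 2*c*c'*(blade product), which cancel blade by blade — e1234: -3177/9248 + 3177/9248 = 0 — confirming B is simple. So B^2 = 0.
Answer: null-rotation, certificate B^2 = 0. The invariant at work: B^2 = 0 is unchanged by conjugation, hence its sign classifies the subgroup whatever basis B is written in.


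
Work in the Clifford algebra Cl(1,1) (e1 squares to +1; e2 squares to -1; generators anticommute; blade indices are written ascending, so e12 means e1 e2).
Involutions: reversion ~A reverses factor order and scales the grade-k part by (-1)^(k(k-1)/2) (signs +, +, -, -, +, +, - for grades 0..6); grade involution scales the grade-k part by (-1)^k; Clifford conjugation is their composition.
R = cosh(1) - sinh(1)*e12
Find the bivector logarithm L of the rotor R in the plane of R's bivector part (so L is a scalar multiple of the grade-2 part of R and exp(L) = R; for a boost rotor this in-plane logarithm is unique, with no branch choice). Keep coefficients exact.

The scalar part of R is cosh(1), so cosh pins the rapidity up to sign — the sign comes from the bivector part; dividing that part by sinh of the rapidity yields the plane, and the in-plane L = rapidity * plane is unique because the two sign choices cancel.
Concretely: cosh(rapidity) = cosh(1) gives rapidity = ±1, and since rapidity/sinh(rapidity) is even the sign is immaterial: L = (rapidity/sinh(rapidity)) * <R>_2 = (1/sinh(1)) * <R>_2.
Answer: -e12


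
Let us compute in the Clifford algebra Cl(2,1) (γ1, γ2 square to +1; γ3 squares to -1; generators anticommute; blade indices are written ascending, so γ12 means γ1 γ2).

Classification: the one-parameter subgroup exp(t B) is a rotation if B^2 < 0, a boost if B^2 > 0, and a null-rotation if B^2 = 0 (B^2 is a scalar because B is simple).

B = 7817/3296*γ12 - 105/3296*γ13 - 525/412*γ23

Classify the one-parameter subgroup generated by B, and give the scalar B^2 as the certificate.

B^2 term by term: the squares give (7817/3296)^2*(γ12)^2 + (-105/3296)^2*(γ13)^2 + (-525/412)^2*(γ23)^2 = 61105489/10863616*(-1) + 11025/10863616*(+1) + 275625/169744*(+1) = -4 (each basis 2-blade squares to minus the product of its generators' squares); cross terms between blades sharing an index anticommute and cancel. So B^2 = -4.
Answer: rotation, certificate B^2 = -4. The class reads off the invariant scalar -4 directly.


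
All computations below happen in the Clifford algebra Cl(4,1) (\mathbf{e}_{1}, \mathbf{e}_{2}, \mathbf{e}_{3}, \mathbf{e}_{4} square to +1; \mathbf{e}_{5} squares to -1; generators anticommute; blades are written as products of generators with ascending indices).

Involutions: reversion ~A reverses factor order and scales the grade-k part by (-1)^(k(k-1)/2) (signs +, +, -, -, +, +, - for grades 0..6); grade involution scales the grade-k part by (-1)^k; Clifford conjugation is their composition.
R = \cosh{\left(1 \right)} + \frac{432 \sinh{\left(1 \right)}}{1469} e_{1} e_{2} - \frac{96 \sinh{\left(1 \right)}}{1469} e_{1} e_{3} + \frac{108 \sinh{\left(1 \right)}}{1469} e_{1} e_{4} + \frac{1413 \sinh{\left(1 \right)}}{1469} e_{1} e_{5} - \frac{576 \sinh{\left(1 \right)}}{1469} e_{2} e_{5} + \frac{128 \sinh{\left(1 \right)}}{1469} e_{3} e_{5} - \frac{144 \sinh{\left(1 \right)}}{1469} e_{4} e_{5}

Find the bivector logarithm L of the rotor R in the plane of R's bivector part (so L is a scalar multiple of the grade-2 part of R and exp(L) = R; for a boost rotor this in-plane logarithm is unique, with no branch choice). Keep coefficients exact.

The scalar part of R is \cosh{\left(1 \right)}, giving the rapidity magnitude (cosh is even); the bivector part supplies orientation, its quotient by sinh of the rapidity is the plane, and L = rapidity * plane — unique in that plane, since flipping both signs leaves L unchanged.
Concretely: cosh(rapidity) = \cosh{\left(1 \right)} gives rapidity = ±1, and since rapidity/sinh(rapidity) is even the sign is immaterial: L = (rapidity/sinh(rapidity)) * <R>_2 = (\frac{1}{\sinh{\left(1 \right)}}) * <R>_2.
Answer: \frac{432}{1469} e_{1} e_{2} - \frac{96}{1469} e_{1} e_{3} + \frac{108}{1469} e_{1} e_{4} + \frac{1413}{1469} e_{1} e_{5} - \frac{576}{1469} e_{2} e_{5} + \frac{128}{1469} e_{3} e_{5} - \frac{144}{1469} e_{4} e_{5}


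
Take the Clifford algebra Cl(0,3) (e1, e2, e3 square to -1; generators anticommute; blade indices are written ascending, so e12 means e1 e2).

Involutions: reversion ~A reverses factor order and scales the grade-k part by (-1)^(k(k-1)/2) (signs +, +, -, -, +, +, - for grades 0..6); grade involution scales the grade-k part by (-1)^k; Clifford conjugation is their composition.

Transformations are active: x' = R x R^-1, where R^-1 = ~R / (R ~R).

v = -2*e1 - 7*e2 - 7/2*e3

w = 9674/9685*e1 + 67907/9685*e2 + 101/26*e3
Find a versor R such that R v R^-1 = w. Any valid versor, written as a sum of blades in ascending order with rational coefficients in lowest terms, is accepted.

A norm check does it: q(v) = q(w) = -261/4, hence R = v + w = -9696/9685*e1 + 112/9685*e2 + 5/13*e3 realises the map — parallel part kept, (v - w)/2 negated, v carried to w.
Answer: -9696/9685*e1 + 112/9685*e2 + 5/13*e3


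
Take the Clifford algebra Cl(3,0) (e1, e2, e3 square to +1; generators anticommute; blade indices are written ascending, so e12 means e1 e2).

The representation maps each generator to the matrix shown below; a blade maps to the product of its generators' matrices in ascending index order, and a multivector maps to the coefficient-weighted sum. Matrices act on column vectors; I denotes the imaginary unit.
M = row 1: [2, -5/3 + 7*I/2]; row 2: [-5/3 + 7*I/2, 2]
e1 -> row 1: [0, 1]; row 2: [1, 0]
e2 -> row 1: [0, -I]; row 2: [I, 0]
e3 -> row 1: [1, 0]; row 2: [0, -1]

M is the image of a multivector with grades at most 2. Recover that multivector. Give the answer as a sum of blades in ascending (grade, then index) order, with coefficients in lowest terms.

Method: 1, rho(e1), rho(e2), rho(e3) form a trace-orthogonal basis of the 2x2 complex matrices (tr(X Y) = 2 if X = Y, else 0), so M = m0*1 + m1*rho(e1) + m2*rho(e2) + m3*rho(e3) with m0 = tr(M)/2 = 2, m1 = tr(M rho(e1))/2 = -5/3 + 7*I/2, m2 = tr(M rho(e2))/2 = 0, m3 = tr(M rho(e3))/2 = 0.
Multiplying table entries, the bivector images are rho(e12) = I*rho(e3), rho(e13) = -I*rho(e2), rho(e23) = I*rho(e1); with real blade coefficients the real parts of m0..m3 are the coefficients of 1, e1, e2, e3 and the imaginary parts give the bivectors (e23: Im m1, e13: -Im m2, e12: Im m3).
Answer: 2 - 5/3*e1 + 7/2*e23


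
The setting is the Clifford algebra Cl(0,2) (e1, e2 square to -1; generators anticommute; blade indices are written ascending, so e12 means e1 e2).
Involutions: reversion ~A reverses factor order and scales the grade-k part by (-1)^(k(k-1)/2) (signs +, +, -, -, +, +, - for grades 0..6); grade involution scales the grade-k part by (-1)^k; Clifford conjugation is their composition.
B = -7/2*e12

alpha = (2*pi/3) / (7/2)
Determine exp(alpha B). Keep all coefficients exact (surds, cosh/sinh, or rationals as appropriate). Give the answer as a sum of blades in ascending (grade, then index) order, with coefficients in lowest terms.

B^2 = (-7/2)^2*(e12)^2 = 49/4*(-1) = -49/4 (a basis 2-blade squares to minus the product of its generators' squares).
B^2 = -49/4 — the series telescopes trigonometrically here: l = 7/2, alpha*l = 2*pi/3, so exp(alpha B) = cos(2*pi/3) + (sin(2*pi/3)/(7/2))*B = -1/2 + (sqrt(3)/7)*B.
Answer: -1/2 - sqrt(3)/2*e12


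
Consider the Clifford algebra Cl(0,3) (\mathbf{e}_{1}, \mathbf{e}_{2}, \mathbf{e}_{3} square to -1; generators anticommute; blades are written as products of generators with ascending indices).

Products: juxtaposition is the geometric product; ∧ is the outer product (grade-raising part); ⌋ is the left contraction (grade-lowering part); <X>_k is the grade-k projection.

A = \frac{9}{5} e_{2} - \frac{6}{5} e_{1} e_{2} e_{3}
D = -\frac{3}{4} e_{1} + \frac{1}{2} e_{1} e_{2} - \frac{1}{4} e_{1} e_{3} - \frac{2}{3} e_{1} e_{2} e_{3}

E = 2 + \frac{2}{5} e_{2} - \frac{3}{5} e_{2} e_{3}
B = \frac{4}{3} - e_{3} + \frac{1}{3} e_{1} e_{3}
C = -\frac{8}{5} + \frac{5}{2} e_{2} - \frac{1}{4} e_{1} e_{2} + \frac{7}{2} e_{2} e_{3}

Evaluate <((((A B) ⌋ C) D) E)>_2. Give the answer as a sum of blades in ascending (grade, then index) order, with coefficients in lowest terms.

step 1: 2 e_{2} - \frac{6}{5} e_{1} e_{2} - \frac{9}{5} e_{2} e_{3} - \frac{11}{5} e_{1} e_{2} e_{3}
step 2: 1 - \frac{1}{2} e_{1} - 7 e_{3}
step 3: -\frac{3}{8} + e_{1} + \frac{1}{4} e_{2} - \frac{1}{8} e_{3} - \frac{25}{6} e_{1} e_{2} - \frac{11}{2} e_{1} e_{3} - \frac{1}{3} e_{2} e_{3} - \frac{25}{6} e_{1} e_{2} e_{3}
step 4: -\frac{21}{20} + \frac{7}{6} e_{1} + \frac{17}{40} e_{2} - \frac{7}{30} e_{3} - \frac{139}{30} e_{1} e_{2} - \frac{91}{6} e_{1} e_{3} - \frac{47}{120} e_{2} e_{3} - \frac{101}{15} e_{1} e_{2} e_{3}
step 5: -\frac{139}{30} e_{1} e_{2} - \frac{91}{6} e_{1} e_{3} - \frac{47}{120} e_{2} e_{3}
Answer: -\frac{139}{30} e_{1} e_{2} - \frac{91}{6} e_{1} e_{3} - \frac{47}{120} e_{2} e_{3}


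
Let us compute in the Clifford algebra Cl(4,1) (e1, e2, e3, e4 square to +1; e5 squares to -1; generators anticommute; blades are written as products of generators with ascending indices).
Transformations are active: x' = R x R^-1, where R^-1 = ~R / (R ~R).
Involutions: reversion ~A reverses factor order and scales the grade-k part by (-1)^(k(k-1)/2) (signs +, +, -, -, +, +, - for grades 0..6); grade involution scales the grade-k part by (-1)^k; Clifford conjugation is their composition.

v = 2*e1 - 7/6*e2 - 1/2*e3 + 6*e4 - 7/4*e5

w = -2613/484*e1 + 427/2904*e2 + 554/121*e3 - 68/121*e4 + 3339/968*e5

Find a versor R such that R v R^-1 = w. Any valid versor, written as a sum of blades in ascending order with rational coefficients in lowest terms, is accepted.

R = v + w = -1645/484*e1 - 987/968*e2 + 987/242*e3 + 658/121*e4 + 1645/968*e5 works: the equal norms (5551/144) guarantee its sandwich swaps v into w.
Answer: -1645/484*e1 - 987/968*e2 + 987/242*e3 + 658/121*e4 + 1645/968*e5


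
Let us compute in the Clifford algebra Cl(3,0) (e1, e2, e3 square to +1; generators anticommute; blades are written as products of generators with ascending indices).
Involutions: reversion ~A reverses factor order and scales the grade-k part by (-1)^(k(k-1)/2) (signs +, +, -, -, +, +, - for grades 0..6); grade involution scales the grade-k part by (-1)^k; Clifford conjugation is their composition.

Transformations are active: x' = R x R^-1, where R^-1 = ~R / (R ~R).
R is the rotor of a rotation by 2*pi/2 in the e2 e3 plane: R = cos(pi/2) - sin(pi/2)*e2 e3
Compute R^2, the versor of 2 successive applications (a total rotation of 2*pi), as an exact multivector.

The rotor phase is half the rotation angle and phases add under composition, so 2 steps in the e2 e3 plane accumulate phase 2*(pi/2) = pi: R^2 = cos(pi) - sin(pi)*e2 e3.
cos(pi) = -1 and sin(pi) = 0, so R^2 = -1. The total rotation 2*pi is 1 full turn, so every vector returns to itself, yet the rotor is -1, on the OTHER sheet of the double cover (an odd number of 2*pi turns).
Answer: -1


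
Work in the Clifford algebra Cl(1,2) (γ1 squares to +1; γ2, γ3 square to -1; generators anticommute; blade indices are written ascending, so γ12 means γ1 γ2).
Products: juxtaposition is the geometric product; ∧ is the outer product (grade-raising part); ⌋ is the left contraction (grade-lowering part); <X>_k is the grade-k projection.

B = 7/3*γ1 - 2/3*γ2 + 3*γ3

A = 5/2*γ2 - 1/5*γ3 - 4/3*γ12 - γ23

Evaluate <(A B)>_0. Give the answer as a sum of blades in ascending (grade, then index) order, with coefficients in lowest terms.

step 1: 34/15 - 8/9*γ1 + 55/9*γ2 + 2/3*γ3 - 35/6*γ12 + 7/15*γ13 + 221/30*γ23 - 19/3*γ123
step 2: 34/15
Answer: 34/15


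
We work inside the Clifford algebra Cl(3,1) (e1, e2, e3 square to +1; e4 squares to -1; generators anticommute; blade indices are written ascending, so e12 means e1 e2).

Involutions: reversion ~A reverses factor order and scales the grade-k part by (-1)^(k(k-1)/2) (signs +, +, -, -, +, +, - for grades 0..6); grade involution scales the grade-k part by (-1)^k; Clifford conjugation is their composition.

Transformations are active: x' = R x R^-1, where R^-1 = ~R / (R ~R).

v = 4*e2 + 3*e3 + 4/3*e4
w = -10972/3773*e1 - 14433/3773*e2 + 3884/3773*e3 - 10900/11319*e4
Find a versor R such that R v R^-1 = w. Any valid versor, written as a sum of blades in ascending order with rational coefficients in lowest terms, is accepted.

Sketch: the shared square 209/9 makes R = v + w = -10972/3773*e1 + 659/3773*e2 + 15203/3773*e3 + 4192/11319*e4 the natural versor; its sandwich fixes that direction, negates (v - w)/2, and sends v to w.
Answer: -10972/3773*e1 + 659/3773*e2 + 15203/3773*e3 + 4192/11319*e4


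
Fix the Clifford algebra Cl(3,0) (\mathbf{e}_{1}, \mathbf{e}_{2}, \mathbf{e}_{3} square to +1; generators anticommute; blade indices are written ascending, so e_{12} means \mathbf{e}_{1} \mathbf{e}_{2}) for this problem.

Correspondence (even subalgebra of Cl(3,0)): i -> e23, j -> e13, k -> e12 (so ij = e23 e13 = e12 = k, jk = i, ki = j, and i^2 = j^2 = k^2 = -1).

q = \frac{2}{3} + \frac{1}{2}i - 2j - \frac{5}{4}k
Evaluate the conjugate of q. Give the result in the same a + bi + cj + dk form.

In blades: q = \frac{2}{3} - \frac{5}{4} e_{12} - 2 e_{13} + \frac{1}{2} e_{23}.
Quaternion conjugation is reversion on the even subalgebra: the scalar is fixed and every grade-2 blade flips sign, giving \frac{2}{3} + \frac{5}{4} e_{12} + 2 e_{13} - \frac{1}{2} e_{23}; translating back:
Answer: \frac{2}{3} - \frac{1}{2}i + 2j + \frac{5}{4}k


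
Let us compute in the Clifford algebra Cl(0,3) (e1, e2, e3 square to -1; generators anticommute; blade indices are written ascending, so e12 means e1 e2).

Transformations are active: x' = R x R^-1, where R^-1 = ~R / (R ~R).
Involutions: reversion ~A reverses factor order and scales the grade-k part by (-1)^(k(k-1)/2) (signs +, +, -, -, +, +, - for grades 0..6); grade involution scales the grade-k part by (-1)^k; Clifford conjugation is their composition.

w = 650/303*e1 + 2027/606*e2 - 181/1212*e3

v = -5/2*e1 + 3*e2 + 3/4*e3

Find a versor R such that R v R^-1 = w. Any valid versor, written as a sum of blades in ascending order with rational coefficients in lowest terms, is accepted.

Here q(v) = q(w) = -253/16; the classical choice R = v + w = -215/606*e1 + 3845/606*e2 + 182/303*e3 then realises v -> w under the sandwich.
Answer: -215/606*e1 + 3845/606*e2 + 182/303*e3


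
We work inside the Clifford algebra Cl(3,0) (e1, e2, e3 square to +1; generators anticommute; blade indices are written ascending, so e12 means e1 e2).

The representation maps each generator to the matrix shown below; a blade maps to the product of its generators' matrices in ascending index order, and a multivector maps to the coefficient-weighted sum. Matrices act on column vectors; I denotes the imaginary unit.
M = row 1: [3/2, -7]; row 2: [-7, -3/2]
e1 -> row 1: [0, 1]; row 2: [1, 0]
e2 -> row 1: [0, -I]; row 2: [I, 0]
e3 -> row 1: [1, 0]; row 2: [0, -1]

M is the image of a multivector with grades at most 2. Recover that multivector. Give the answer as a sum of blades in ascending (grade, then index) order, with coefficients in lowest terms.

Method: 1, rho(e1), rho(e2), rho(e3) form a trace-orthogonal basis of the 2x2 complex matrices (tr(X Y) = 2 if X = Y, else 0), so M = m0*1 + m1*rho(e1) + m2*rho(e2) + m3*rho(e3) with m0 = tr(M)/2 = 0, m1 = tr(M rho(e1))/2 = -7, m2 = tr(M rho(e2))/2 = 0, m3 = tr(M rho(e3))/2 = 3/2.
Multiplying table entries, the bivector images are rho(e12) = I*rho(e3), rho(e13) = -I*rho(e2), rho(e23) = I*rho(e1); with real blade coefficients the real parts of m0..m3 are the coefficients of 1, e1, e2, e3 and the imaginary parts give the bivectors (e23: Im m1, e13: -Im m2, e12: Im m3).
Answer: -7*e1 + 3/2*e3


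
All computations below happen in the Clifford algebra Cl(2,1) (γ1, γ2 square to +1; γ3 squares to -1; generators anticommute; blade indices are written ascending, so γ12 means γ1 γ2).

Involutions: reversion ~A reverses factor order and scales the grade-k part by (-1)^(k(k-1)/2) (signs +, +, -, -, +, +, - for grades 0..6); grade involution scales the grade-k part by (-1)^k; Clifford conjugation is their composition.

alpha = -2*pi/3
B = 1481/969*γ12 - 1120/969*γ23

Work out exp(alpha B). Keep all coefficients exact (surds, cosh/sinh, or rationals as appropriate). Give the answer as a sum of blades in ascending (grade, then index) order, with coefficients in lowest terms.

B^2 term by term: the squares give (1481/969)^2*(γ12)^2 + (-1120/969)^2*(γ23)^2 = 2193361/938961*(-1) + 1254400/938961*(+1) = -1 (each basis 2-blade squares to minus the product of its generators' squares); cross terms between blades sharing an index anticommute and cancel. So B^2 = -1.
B^2 = -1 — B^2 < 0, so the exponential closes trigonometrically: l = 1, alpha*l = -2*pi/3, so exp(alpha B) = cos(-2*pi/3) + (sin(-2*pi/3)/1)*B = -1/2 + (-sqrt(3)/2)*B.
Answer: -1/2 - 1481*sqrt(3)/1938*γ12 + 560*sqrt(3)/969*γ23


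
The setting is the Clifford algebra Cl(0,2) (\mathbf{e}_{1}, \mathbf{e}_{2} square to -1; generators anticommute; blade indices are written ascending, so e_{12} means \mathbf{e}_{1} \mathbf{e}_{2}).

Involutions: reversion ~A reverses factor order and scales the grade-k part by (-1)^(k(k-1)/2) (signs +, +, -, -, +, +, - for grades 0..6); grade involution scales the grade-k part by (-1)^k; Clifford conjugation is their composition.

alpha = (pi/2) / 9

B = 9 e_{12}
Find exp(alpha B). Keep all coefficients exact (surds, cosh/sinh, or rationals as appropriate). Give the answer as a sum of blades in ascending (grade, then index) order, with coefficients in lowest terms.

B^2 = (9)^2*(e_{12})^2 = 81*(-1) = -81 (a basis 2-blade squares to minus the product of its generators' squares).
B^2 = -81 — the series telescopes trigonometrically here: l = 9, alpha*l = \frac{\pi}{2}, so exp(alpha B) = cos(\frac{\pi}{2}) + (sin(\frac{\pi}{2})/9)*B = 0 + (\frac{1}{9})*B.
Answer: e_{12}


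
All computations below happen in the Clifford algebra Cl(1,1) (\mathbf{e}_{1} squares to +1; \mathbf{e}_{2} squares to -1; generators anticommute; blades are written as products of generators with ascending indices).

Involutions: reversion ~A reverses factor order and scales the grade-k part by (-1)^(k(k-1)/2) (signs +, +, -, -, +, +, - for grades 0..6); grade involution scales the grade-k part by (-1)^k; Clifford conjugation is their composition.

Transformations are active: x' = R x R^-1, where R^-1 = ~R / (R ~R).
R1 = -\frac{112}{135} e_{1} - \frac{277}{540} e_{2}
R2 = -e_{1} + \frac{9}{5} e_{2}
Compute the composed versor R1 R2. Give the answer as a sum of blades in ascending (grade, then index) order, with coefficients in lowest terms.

Distribute over the terms of R1 (each basis-blade product reordered to ascending indices, repeated generators contracted through their squares):
(-\frac{112}{135} e_{1}) R2 = \frac{112}{135} - \frac{112}{75} e_{1} e_{2}
(-\frac{277}{540} e_{2}) R2 = \frac{277}{300} - \frac{277}{540} e_{1} e_{2}
Summing the partial products and collecting blades:
Answer: \frac{4733}{2700} - \frac{5417}{2700} e_{1} e_{2}


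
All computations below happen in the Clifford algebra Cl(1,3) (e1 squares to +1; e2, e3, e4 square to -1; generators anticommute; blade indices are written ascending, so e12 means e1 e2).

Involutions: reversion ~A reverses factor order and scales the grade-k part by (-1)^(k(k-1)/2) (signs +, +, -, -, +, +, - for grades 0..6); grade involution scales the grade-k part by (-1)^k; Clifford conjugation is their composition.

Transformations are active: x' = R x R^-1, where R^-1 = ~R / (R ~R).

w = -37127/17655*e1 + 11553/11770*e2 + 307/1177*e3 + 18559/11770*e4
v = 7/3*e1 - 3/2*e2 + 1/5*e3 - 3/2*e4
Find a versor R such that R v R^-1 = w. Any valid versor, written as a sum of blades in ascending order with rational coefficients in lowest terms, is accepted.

A norm check does it: q(v) = q(w) = 407/450, hence R = v + w = 1356/5885*e1 - 3051/5885*e2 + 2712/5885*e3 + 452/5885*e4 realises the map — parallel part kept, (v - w)/2 negated, v carried to w.
Answer: 1356/5885*e1 - 3051/5885*e2 + 2712/5885*e3 + 452/5885*e4


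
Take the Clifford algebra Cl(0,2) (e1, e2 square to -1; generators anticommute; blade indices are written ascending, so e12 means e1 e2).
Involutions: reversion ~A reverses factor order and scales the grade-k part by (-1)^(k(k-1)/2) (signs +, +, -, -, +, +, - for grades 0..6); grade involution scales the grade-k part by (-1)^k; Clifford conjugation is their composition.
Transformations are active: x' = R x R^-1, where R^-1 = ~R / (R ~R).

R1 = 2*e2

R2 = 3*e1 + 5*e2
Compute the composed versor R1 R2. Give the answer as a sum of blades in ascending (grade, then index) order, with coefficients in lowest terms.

Distribute over the terms of R1 (each basis-blade product reordered to ascending indices, repeated generators contracted through their squares):
(2*e2) R2 = -10 - 6*e12
Answer: -10 - 6*e12


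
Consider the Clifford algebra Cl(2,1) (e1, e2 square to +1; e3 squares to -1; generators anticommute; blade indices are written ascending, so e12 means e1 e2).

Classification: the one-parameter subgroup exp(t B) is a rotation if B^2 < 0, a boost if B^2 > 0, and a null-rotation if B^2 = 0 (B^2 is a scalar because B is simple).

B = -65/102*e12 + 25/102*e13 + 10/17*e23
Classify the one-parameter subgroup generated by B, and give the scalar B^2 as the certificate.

B^2 term by term: the squares give (-65/102)^2*(e12)^2 + (25/102)^2*(e13)^2 + (10/17)^2*(e23)^2 = 4225/10404*(-1) + 625/10404*(+1) + 100/289*(+1) = 0 (each basis 2-blade squares to minus the product of its generators' squares); cross terms between blades sharing an index anticommute and cancel. So B^2 = 0.
Answer: null-rotation, certificate B^2 = 0. Key observation: B^2 = 0 is a conjugation invariant, so its sign decides the class regardless of the surface form of B.


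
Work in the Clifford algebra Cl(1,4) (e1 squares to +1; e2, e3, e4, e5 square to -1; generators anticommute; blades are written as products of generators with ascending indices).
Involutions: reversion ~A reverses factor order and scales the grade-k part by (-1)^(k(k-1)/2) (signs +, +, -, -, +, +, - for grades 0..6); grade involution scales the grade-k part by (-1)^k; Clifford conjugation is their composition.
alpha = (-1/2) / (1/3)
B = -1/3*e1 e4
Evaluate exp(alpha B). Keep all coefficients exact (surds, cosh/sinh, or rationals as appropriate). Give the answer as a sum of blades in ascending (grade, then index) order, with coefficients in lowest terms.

B^2 = (-1/3)^2*(e1 e4)^2 = 1/9*(+1) = 1/9 (a basis 2-blade squares to minus the product of its generators' squares).
B^2 = 1/9 — since the square is positive, the closed form is hyperbolic: l = 1/3, alpha*l = -1/2, so exp(alpha B) = cosh(-1/2) + (sinh(-1/2)/(1/3))*B = cosh(1/2) + (-3*sinh(1/2))*B.
Answer: cosh(1/2) + sinh(1/2)*e1 e4


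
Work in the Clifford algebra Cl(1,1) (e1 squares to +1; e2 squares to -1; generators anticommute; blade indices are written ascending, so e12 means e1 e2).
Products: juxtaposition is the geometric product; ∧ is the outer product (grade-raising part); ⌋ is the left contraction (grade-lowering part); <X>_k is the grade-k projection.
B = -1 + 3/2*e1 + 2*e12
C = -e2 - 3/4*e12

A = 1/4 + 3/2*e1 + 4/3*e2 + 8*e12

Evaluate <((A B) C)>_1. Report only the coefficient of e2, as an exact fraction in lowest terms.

step 1: 18 + 37/24*e1 - 31/3*e2 - 19/2*e12
step 2: -77/24 - 7/4*e1 - 613/32*e2 - 361/24*e12
step 3: -7/4*e1 - 613/32*e2
Answer: -613/32


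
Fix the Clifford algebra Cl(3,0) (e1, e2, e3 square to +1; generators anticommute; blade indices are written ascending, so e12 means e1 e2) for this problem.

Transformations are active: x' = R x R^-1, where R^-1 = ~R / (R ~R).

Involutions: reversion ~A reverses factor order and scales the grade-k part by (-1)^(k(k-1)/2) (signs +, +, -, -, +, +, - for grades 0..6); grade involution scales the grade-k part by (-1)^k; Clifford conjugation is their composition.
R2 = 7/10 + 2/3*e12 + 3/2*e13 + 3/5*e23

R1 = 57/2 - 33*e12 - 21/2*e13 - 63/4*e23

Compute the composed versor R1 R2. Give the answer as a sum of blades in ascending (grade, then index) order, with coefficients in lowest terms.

Distribute over the terms of R1 (each basis-blade product reordered to ascending indices, repeated generators contracted through their squares):
(57/2) R2 = 399/20 + 19*e12 + 171/4*e13 + 171/10*e23
(-33*e12) R2 = 22 - 231/10*e12 - 99/5*e13 + 99/2*e23
(-21/2*e13) R2 = 63/4 + 63/10*e12 - 147/20*e13 - 7*e23
(-63/4*e23) R2 = 189/20 - 189/8*e12 + 21/2*e13 - 441/40*e23
Summing the partial products and collecting blades:
Answer: 1343/20 - 857/40*e12 + 261/10*e13 + 1943/40*e23


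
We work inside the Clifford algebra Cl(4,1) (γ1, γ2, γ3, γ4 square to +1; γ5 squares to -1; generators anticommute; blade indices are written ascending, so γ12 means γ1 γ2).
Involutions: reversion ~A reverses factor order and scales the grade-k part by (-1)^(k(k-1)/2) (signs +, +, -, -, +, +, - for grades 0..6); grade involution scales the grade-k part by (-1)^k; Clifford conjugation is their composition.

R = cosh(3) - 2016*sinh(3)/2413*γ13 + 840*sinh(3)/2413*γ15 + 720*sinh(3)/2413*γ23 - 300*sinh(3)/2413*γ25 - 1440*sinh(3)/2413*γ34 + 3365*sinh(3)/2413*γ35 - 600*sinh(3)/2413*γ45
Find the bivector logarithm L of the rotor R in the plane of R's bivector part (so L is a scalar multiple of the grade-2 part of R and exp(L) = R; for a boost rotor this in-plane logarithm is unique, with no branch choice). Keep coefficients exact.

The scalar part of R is cosh(3), so cosh pins the rapidity up to sign — the sign comes from the bivector part; dividing that part by sinh of the rapidity yields the plane, and the in-plane L = rapidity * plane is unique because the two sign choices cancel.
Concretely: cosh(rapidity) = cosh(3) gives rapidity = ±3, and since rapidity/sinh(rapidity) is even the sign is immaterial: L = (rapidity/sinh(rapidity)) * <R>_2 = (3/sinh(3)) * <R>_2.
Answer: -6048/2413*γ13 + 2520/2413*γ15 + 2160/2413*γ23 - 900/2413*γ25 - 4320/2413*γ34 + 10095/2413*γ35 - 1800/2413*γ45
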